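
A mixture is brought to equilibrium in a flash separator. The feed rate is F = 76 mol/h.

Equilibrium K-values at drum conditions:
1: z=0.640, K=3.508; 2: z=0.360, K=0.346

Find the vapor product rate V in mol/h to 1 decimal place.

Binary case is linear: z₁(K₁−1)(1+V/F(K₂−1)) + z₂(K₂−1)(1+V/F(K₁−1)) = 0
⇒ V/F = [z₁(K₁−1)+z₂(K₂−1)] / [−(K₁−1)(K₂−1)] = 1.3697/1.6402 = 0.835
Then V = V/F·F = 0.8351·76 = 63.5 mol/h and L = F − V = 12.5 mol/h.

V = 63.5 mol/h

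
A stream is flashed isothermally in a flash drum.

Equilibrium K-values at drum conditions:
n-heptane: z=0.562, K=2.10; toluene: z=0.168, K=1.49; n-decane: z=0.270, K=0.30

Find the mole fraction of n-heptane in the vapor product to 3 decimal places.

y_n-heptane = 0.646

Material balance + equilibrium reduce to Σ zᵢ(Kᵢ−1)/(1+ψ(Kᵢ−1)) = 0.
Feasibility: ΣzᵢKᵢ = 1.512, Σzᵢ/Kᵢ = 1.280 — both > 1, two phases present.
Newton–Raphson from ψ = 0.5:
  ψ = 0.500: g = 0.1742, g' = -0.622 → ψ = 0.780
  ψ = 0.780: g = -0.0240, g' = -0.860 → ψ = 0.752
  ψ = 0.752: g = -0.0006, g' = -0.815 → ψ = 0.751
Converged at ψ = 0.751.
Compositions from xᵢ = zᵢ/(1+ψ(Kᵢ−1)), yᵢ = Kᵢxᵢ:
  n-heptane: x = 0.308, y = 0.646
  toluene: x = 0.123, y = 0.183
  n-decane: x = 0.569, y = 0.171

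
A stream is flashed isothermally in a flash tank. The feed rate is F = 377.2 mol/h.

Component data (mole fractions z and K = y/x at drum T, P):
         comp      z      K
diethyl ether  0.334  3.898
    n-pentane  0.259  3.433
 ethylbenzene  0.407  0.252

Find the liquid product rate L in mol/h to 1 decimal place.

L = 135.4 mol/h

Rachford–Rice: g(β) = Σ zᵢ(Kᵢ−1)/(1+β(Kᵢ−1)) = 0.
Feasibility: ΣzᵢKᵢ = 2.294, Σzᵢ/Kᵢ = 1.776 — both > 1, two phases present.
Newton iteration, β⁰ = 0.3:
  β = 0.300: g = 0.4895, g' = -1.694 → β = 0.589
  β = 0.589: g = 0.0723, g' = -1.369 → β = 0.642
  β = 0.642: g = -0.0012, g' = -1.419 → β = 0.641
Converged at β = 0.641.
Then V = β·F = 0.6410·377.2 = 241.8 mol/h and L = F − V = 135.4 mol/h.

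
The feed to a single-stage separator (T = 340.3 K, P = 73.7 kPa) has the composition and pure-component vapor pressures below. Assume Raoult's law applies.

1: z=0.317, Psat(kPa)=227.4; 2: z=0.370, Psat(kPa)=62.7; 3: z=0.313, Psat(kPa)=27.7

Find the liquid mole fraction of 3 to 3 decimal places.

Raoult's law: Kᵢ = Pᵢˢᵃᵗ/P = Pᵢˢᵃᵗ/73.7.
  K_1 = 227.4/73.7 = 3.08548, K_2 = 62.7/73.7 = 0.85075, K_3 = 27.7/73.7 = 0.37585
Material balance + equilibrium reduce to Σ zᵢ(Kᵢ−1)/(1+β(Kᵢ−1)) = 0.
Feasibility: ΣzᵢKᵢ = 1.411, Σzᵢ/Kᵢ = 1.370 — both > 1, two phases present.
Iterate (Newton) starting at β = 0.66:
  β = 0.660: g = -0.1153, g' = -0.607 → β = 0.470
  β = 0.470: g = -0.0020, g' = -0.605 → β = 0.467
Converged at β = 0.467.
Compositions from xᵢ = zᵢ/(1+β(Kᵢ−1)), yᵢ = Kᵢxᵢ:
  1: x = 0.161, y = 0.496
  2: x = 0.398, y = 0.338
  3: x = 0.442, y = 0.166

x_3 = 0.442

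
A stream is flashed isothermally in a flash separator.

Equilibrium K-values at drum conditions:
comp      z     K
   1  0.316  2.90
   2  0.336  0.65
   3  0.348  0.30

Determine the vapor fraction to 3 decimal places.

Material balance + equilibrium reduce to Σ zᵢ(Kᵢ−1)/(1+ψ(Kᵢ−1)) = 0.
g(0) = ΣzᵢKᵢ − 1 = 0.239 and g(1) = 1 − Σzᵢ/Kᵢ = -0.786, so a root lies in (0, 1).
Iterate (Newton) starting at ψ = 0.5:
  ψ = 0.500: g = -0.2094, g' = -0.764 → ψ = 0.226
  ψ = 0.226: g = 0.0030, g' = -0.848 → ψ = 0.229
Converged at ψ = 0.229.

ψ = 0.229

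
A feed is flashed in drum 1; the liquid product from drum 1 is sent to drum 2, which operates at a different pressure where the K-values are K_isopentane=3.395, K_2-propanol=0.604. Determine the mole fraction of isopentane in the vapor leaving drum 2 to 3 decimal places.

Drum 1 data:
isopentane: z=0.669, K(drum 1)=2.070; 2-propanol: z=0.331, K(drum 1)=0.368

Drum 1:
Let ψ₁ = V/F and solve Σ zᵢ(Kᵢ−1)/(1+ψ₁(Kᵢ−1)) = 0.
Feasibility: ΣzᵢKᵢ = 1.507, Σzᵢ/Kᵢ = 1.223 — both > 1, two phases present.
Newton–Raphson from ψ₁ = 0.31:
  ψ₁ = 0.310: g = 0.2774, g' = -0.636 → ψ₁ = 0.746
  ψ₁ = 0.746: g = 0.0024, g' = -0.710 → ψ₁ = 0.749
Converged at ψ₁ = 0.749.
Drum-1 compositions:
  isopentane: x = 0.371, y = 0.769
  2-propanol: x = 0.629, y = 0.231
Drum-2 feed = drum-1 liquid: z₂ = (0.3713, 0.6287).
Drum 2:
Let ψ₂ = V/F and solve Σ zᵢ(Kᵢ−1)/(1+ψ₂(Kᵢ−1)) = 0.
g(0) = ΣzᵢKᵢ − 1 = 0.640 and g(1) = 1 − Σzᵢ/Kᵢ = -0.150, so a root lies in (0, 1).
Binary case is linear: z₁(K₁−1)(1+ψ₂(K₂−1)) + z₂(K₂−1)(1+ψ₂(K₁−1)) = 0
⇒ ψ₂ = [z₁(K₁−1)+z₂(K₂−1)] / [−(K₁−1)(K₂−1)] = 0.6404/0.9484 = 0.675
  isopentane: x = 0.142, y = 0.482
  2-propanol: x = 0.858, y = 0.518

y_isopentane (drum 2) = 0.482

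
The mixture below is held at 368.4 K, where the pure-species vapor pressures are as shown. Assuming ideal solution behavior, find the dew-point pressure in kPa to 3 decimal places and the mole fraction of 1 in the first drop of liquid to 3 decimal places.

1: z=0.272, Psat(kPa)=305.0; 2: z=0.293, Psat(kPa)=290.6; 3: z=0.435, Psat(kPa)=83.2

Pdew = 140.283 kPa, x_1 = 0.125

At the dew point ψ → 1, so Σzᵢ/Kᵢ = 1 with Kᵢ = Pᵢˢᵃᵗ/P ⇒ 1/P = Σzᵢ/Pᵢˢᵃᵗ.
1/P = 0.272/305.0 + 0.293/290.6 + 0.435/83.2 = 0.007128 ⇒ P = 140.283 kPa
xᵢ = zᵢP/Pᵢˢᵃᵗ ⇒ x_1 = 0.272·140.283/305.0 = 0.125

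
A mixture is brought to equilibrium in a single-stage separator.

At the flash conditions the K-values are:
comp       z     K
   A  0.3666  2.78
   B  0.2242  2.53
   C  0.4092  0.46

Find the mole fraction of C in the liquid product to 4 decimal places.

Newton iteration, V/F⁰ = 0.37:
  V/F = 0.3700: g = 0.33632, g' = -0.8226 → V/F = 0.7789
  V/F = 0.7789: g = 0.04859, g' = -0.6687 → V/F = 0.8515
  V/F = 0.8515: g = -0.00073, g' = -0.6914 → V/F = 0.8505
Converged at V/F = 0.8505.
Compositions from xᵢ = zᵢ/(1+V/F(Kᵢ−1)), yᵢ = Kᵢxᵢ:
  A: x = 0.1458, y = 0.4054
  B: x = 0.0974, y = 0.2465
  C: x = 0.7567, y = 0.3481

x_C = 0.7567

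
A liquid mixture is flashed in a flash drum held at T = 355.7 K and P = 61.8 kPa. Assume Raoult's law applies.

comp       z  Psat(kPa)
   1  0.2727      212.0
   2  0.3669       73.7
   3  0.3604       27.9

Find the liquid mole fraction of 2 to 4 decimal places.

x_2 = 0.3247

Raoult's law: Kᵢ = Pᵢˢᵃᵗ/P = Pᵢˢᵃᵗ/61.8.
  K_1 = 212.0/61.8 = 3.430421, K_2 = 73.7/61.8 = 1.192557, K_3 = 27.9/61.8 = 0.451456
Let ψ = V/F and solve Σ zᵢ(Kᵢ−1)/(1+ψ(Kᵢ−1)) = 0.
g(0) = ΣzᵢKᵢ − 1 = 0.5357 and g(1) = 1 − Σzᵢ/Kᵢ = -0.1855, so a root lies in (0, 1).
Newton–Raphson from ψ = 0.5:
  ψ = 0.5000: g = 0.09123, g' = -0.5455 → ψ = 0.6672
  ψ = 0.6672: g = 0.00358, g' = -0.5148 → ψ = 0.6742
Converged at ψ = 0.6742.
Compositions from xᵢ = zᵢ/(1+ψ(Kᵢ−1)), yᵢ = Kᵢxᵢ:
  1: x = 0.1034, y = 0.3545
  2: x = 0.3247, y = 0.3873
  3: x = 0.5719, y = 0.2582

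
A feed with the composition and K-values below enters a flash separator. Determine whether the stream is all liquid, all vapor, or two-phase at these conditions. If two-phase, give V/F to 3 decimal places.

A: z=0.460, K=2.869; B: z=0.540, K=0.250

ΣzᵢKᵢ = 1.455; Σzᵢ/Kᵢ = 2.320.
Both exceed 1, so a two-phase solution exists.
Material balance + equilibrium reduce to Σ zᵢ(Kᵢ−1)/(1+ψ(Kᵢ−1)) = 0.
Binary case is linear: z₁(K₁−1)(1+ψ(K₂−1)) + z₂(K₂−1)(1+ψ(K₁−1)) = 0
⇒ ψ = [z₁(K₁−1)+z₂(K₂−1)] / [−(K₁−1)(K₂−1)] = 0.4547/1.4018 = 0.324

two-phase, V/F = 0.324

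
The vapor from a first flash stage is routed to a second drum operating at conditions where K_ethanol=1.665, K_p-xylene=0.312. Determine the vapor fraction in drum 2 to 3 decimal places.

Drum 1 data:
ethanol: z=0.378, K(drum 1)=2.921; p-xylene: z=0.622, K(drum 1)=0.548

Drum 1:
Rachford–Rice: g(ψ₁) = Σ zᵢ(Kᵢ−1)/(1+ψ₁(Kᵢ−1)) = 0.
Feasibility: ΣzᵢKᵢ = 1.445, Σzᵢ/Kᵢ = 1.264 — both > 1, two phases present.
Binary case is linear: z₁(K₁−1)(1+ψ₁(K₂−1)) + z₂(K₂−1)(1+ψ₁(K₁−1)) = 0
⇒ ψ₁ = [z₁(K₁−1)+z₂(K₂−1)] / [−(K₁−1)(K₂−1)] = 0.4450/0.8683 = 0.512
Drum-1 compositions:
  ethanol: x = 0.190, y = 0.556
  p-xylene: x = 0.810, y = 0.444
Drum-2 feed = drum-1 vapor: z₂ = (0.5564, 0.4436).
Drum 2:
Let ψ₂ = V/F and solve Σ zᵢ(Kᵢ−1)/(1+ψ₂(Kᵢ−1)) = 0.
Feasibility: ΣzᵢKᵢ = 1.065, Σzᵢ/Kᵢ = 1.756 — both > 1, two phases present.
Binary case is linear: z₁(K₁−1)(1+ψ₂(K₂−1)) + z₂(K₂−1)(1+ψ₂(K₁−1)) = 0
⇒ ψ₂ = [z₁(K₁−1)+z₂(K₂−1)] / [−(K₁−1)(K₂−1)] = 0.0648/0.4575 = 0.142
  ethanol: x = 0.508, y = 0.847
  p-xylene: x = 0.492, y = 0.153

V/F (drum 2) = 0.142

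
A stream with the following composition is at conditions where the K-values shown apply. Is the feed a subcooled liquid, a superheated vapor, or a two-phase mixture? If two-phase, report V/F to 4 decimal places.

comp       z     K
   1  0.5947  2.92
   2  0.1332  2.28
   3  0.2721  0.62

ΣzᵢKᵢ = 2.2089; Σzᵢ/Kᵢ = 0.7010.
Since Σzᵢ/Kᵢ < 1 the mixture is above its dew point — single vapor phase.

superheated vapor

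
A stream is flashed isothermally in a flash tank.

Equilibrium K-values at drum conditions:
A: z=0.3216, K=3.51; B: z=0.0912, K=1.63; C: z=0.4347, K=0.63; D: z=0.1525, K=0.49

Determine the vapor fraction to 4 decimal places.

Material balance + equilibrium reduce to Σ zᵢ(Kᵢ−1)/(1+ψ(Kᵢ−1)) = 0.
Check two-phase: ΣzᵢKᵢ = 1.6261 > 1 and Σzᵢ/Kᵢ = 1.1488 > 1, so g(0) = 0.6261 > 0 and g(1) = -0.1488 < 0.
Newton–Raphson from ψ = 0.5:
  ψ = 0.5000: g = 0.09992, g' = -0.5804 → ψ = 0.6721
  ψ = 0.6721: g = 0.00835, g' = -0.4957 → ψ = 0.6890
  ψ = 0.6890: g = 0.00004, g' = -0.4911 → ψ = 0.6891
Converged at ψ = 0.6891.

ψ = 0.6891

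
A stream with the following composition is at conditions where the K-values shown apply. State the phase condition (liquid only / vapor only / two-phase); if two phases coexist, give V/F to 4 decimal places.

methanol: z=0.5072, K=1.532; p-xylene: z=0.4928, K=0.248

liquid only

ΣzᵢKᵢ = 0.8992; Σzᵢ/Kᵢ = 2.3182.
Since ΣzᵢKᵢ < 1 the mixture is below its bubble point — single liquid phase.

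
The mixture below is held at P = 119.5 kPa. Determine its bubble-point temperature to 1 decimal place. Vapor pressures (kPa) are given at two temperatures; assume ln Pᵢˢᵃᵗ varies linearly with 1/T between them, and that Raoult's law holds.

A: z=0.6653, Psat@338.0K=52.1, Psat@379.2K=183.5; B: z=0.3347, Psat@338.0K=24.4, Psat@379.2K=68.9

T = 372.0 K

Bubble-point temperature: ΣzᵢPᵢˢᵃᵗ(T) = P. Interpolate ln Pᵢˢᵃᵗ = aᵢ + bᵢ/T.
  T = 338.0 K: ΣzᵢPᵢˢᵃᵗ = 42.83 kPa
  T = 379.2 K: ΣzᵢPᵢˢᵃᵗ = 145.14 kPa
  T = 358.6 K: ΣzᵢPᵢˢᵃᵗ = 81.59 kPa
  T = 368.9 K: ΣzᵢPᵢˢᵃᵗ = 109.68 kPa
  T = 374.0 K: ΣzᵢPᵢˢᵃᵗ = 126.24 kPa
  T = 371.4 K: ΣzᵢPᵢˢᵃᵗ = 117.56 kPa
Interpolating between 371.4 K and 374.0 K gives T ≈ 372.0 K.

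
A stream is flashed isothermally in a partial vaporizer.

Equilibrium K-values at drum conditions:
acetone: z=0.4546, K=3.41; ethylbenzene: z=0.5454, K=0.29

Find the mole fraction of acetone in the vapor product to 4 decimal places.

Rachford–Rice: g(ψ) = Σ zᵢ(Kᵢ−1)/(1+ψ(Kᵢ−1)) = 0.
Feasibility: ΣzᵢKᵢ = 1.7084, Σzᵢ/Kᵢ = 2.0140 — both > 1, two phases present.
Newton–Raphson from ψ = 0.5:
  ψ = 0.5000: g = -0.10350, g' = -1.2039 → ψ = 0.4140
Converged at ψ = 0.4140.
Compositions from xᵢ = zᵢ/(1+ψ(Kᵢ−1)), yᵢ = Kᵢxᵢ:
  acetone: x = 0.2276, y = 0.7760
  ethylbenzene: x = 0.7724, y = 0.2240

y_acetone = 0.7760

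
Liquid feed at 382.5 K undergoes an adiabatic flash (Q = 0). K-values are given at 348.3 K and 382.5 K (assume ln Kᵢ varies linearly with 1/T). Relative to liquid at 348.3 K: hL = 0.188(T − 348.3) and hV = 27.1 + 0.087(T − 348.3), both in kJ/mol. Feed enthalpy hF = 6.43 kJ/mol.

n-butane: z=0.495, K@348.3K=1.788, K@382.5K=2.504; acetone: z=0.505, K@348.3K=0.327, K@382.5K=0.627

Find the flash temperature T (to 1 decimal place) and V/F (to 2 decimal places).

Adiabatic flash: solve Rachford–Rice at each trial T, then check hF = ψ·hV(T) + (1−ψ)·hL(T).
  T = 348.3 K: K = (1.788, 0.327), RR gives ψ = 0.095, H_out = 2.565 kJ/mol
  T = 382.5 K: K = (2.504, 0.627), RR gives ψ = 0.991, H_out = 29.870 kJ/mol
  T = 365.4 K: K = (2.133, 0.460), RR gives ψ = 0.470, H_out = 15.150 kJ/mol
  T = 356.9 K: K = (1.958, 0.390), RR gives ψ = 0.284, H_out = 9.063 kJ/mol
  T = 352.6 K: K = (1.872, 0.357), RR gives ψ = 0.191, H_out = 5.906 kJ/mol
  T = 354.8 K: K = (1.916, 0.374), RR gives ψ = 0.239, H_out = 7.538 kJ/mol
Linear interpolation between T = 352.6 (H_out = 5.906) and T = 354.8 (H_out = 7.538) on hF = 6.43 gives T ≈ 353.3 K, at which ψ = 0.21.

T = 353.3 K, V/F = 0.21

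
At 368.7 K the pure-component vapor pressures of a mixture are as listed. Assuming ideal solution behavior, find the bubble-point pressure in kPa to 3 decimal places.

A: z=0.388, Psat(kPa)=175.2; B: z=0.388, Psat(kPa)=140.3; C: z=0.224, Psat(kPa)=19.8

At the bubble point ψ → 0, so ΣzᵢKᵢ = 1 with Kᵢ = Pᵢˢᵃᵗ/P ⇒ P = ΣzᵢPᵢˢᵃᵗ.
P = 0.388·175.2 + 0.388·140.3 + 0.224·19.8 = 126.849 kPa

Pbub = 126.849 kPa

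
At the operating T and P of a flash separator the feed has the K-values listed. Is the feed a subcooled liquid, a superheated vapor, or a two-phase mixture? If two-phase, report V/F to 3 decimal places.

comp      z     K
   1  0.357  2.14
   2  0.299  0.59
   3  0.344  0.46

ΣzᵢKᵢ = 1.099; Σzᵢ/Kᵢ = 1.421.
Both exceed 1, so a two-phase solution exists.
Let ψ = V/F and solve Σ zᵢ(Kᵢ−1)/(1+ψ(Kᵢ−1)) = 0.
Newton–Raphson from ψ = 0.53:
  ψ = 0.530: g = -0.1632, g' = -0.459 → ψ = 0.175
  ψ = 0.175: g = 0.0022, g' = -0.503 → ψ = 0.179
Converged at ψ = 0.179.

two-phase, V/F = 0.179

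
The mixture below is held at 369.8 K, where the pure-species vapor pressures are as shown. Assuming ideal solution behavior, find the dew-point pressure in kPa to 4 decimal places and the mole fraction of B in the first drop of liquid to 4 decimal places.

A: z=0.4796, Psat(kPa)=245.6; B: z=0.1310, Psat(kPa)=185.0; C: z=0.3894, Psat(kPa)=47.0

At the dew point ψ → 1, so Σzᵢ/Kᵢ = 1 with Kᵢ = Pᵢˢᵃᵗ/P ⇒ 1/P = Σzᵢ/Pᵢˢᵃᵗ.
1/P = 0.4796/245.6 + 0.1310/185.0 + 0.3894/47.0 = 0.0109460 ⇒ P = 91.3577 kPa
xᵢ = zᵢP/Pᵢˢᵃᵗ ⇒ x_B = 0.1310·91.3577/185.0 = 0.0647

Pdew = 91.3577 kPa, x_B = 0.0647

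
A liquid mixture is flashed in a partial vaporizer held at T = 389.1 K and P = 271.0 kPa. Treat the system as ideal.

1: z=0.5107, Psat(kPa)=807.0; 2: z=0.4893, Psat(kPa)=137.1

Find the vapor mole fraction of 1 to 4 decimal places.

y_1 = 0.5952

Raoult's law: Kᵢ = Pᵢˢᵃᵗ/P = Pᵢˢᵃᵗ/271.0.
  K_1 = 807.0/271.0 = 2.977860, K_2 = 137.1/271.0 = 0.505904
Iterate (Newton) starting at β = 0.5:
  β = 0.5000: g = 0.18677, g' = -0.7157 → β = 0.7610
  β = 0.7610: g = 0.01579, g' = -0.6251 → β = 0.7862
Converged at β = 0.7862.
Compositions from xᵢ = zᵢ/(1+β(Kᵢ−1)), yᵢ = Kᵢxᵢ:
  1: x = 0.1999, y = 0.5952
  2: x = 0.8001, y = 0.4048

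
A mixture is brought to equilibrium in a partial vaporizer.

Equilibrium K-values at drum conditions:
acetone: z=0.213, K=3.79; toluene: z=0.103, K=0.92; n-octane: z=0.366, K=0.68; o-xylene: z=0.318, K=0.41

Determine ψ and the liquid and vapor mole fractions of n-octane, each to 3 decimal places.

Let ψ = V/F and solve Σ zᵢ(Kᵢ−1)/(1+ψ(Kᵢ−1)) = 0.
Check two-phase: ΣzᵢKᵢ = 1.281 > 1 and Σzᵢ/Kᵢ = 1.482 > 1, so g(0) = 0.281 > 0 and g(1) = -0.482 < 0.
Iterate (Newton) starting at ψ = 0.61:
  ψ = 0.610: g = -0.2274, g' = -0.556 → ψ = 0.201
  ψ = 0.201: g = 0.0343, g' = -0.867 → ψ = 0.241
  ψ = 0.241: g = 0.0016, g' = -0.789 → ψ = 0.243
Converged at ψ = 0.243.
Compositions from xᵢ = zᵢ/(1+ψ(Kᵢ−1)), yᵢ = Kᵢxᵢ:
  acetone: x = 0.127, y = 0.481
  toluene: x = 0.105, y = 0.097
  n-octane: x = 0.397, y = 0.270
  o-xylene: x = 0.371, y = 0.152

ψ = 0.243, x_n-octane = 0.397, y_n-octane = 0.270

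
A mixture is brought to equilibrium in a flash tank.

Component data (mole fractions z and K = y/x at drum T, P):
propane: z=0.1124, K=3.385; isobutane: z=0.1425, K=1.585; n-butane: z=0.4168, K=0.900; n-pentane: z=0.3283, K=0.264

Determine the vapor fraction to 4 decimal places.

Material balance + equilibrium reduce to Σ zᵢ(Kᵢ−1)/(1+ψ(Kᵢ−1)) = 0.
g(0) = ΣzᵢKᵢ − 1 = 0.0681 and g(1) = 1 − Σzᵢ/Kᵢ = -0.8298, so a root lies in (0, 1).
Newton–Raphson from ψ = 0.5:
  ψ = 0.5000: g = -0.23943, g' = -0.6121 → ψ = 0.1088
  ψ = 0.1088: g = -0.01359, g' = -0.6606 → ψ = 0.0882
  ψ = 0.0882: g = 0.00028, g' = -0.6881 → ψ = 0.0886
Converged at ψ = 0.0886.

ψ = 0.0886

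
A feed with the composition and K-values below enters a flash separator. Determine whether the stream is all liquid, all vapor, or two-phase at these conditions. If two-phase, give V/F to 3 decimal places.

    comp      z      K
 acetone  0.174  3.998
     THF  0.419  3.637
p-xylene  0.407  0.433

ΣzᵢKᵢ = 2.396; Σzᵢ/Kᵢ = 1.099.
Both exceed 1, so a two-phase solution exists.
Let ψ = V/F and solve Σ zᵢ(Kᵢ−1)/(1+ψ(Kᵢ−1)) = 0.
Iterate (Newton) starting at ψ = 0.69:
  ψ = 0.690: g = 0.1828, g' = -0.886 → ψ = 0.896
  ψ = 0.896: g = 0.0006, g' = -0.914 → ψ = 0.897
Converged at ψ = 0.897.

two-phase, V/F = 0.897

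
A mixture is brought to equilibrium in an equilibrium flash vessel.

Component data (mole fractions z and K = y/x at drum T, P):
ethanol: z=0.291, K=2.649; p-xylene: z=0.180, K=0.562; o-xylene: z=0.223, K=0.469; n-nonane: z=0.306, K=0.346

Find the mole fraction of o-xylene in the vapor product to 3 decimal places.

Rachford–Rice: g(β) = Σ zᵢ(Kᵢ−1)/(1+β(Kᵢ−1)) = 0.
Feasibility: ΣzᵢKᵢ = 1.082, Σzᵢ/Kᵢ = 1.790 — both > 1, two phases present.
Newton–Raphson from β = 0.7:
  β = 0.700: g = -0.4485, g' = -0.847 → β = 0.170
  β = 0.170: g = -0.0660, g' = -0.764 → β = 0.084
  β = 0.084: g = 0.0039, g' = -0.863 → β = 0.089
Converged at β = 0.089.
Compositions from xᵢ = zᵢ/(1+β(Kᵢ−1)), yᵢ = Kᵢxᵢ:
  ethanol: x = 0.254, y = 0.673
  p-xylene: x = 0.187, y = 0.105
  o-xylene: x = 0.234, y = 0.110
  n-nonane: x = 0.325, y = 0.112

y_o-xylene = 0.110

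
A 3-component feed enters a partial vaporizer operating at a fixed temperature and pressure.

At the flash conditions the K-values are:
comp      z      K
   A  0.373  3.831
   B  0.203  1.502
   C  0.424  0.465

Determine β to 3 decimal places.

β = 0.799

Newton iteration, β⁰ = 0.63:
  β = 0.630: g = 0.1146, g' = -0.691 → β = 0.796
  β = 0.796: g = 0.0024, g' = -0.677 → β = 0.799
Converged at β = 0.799.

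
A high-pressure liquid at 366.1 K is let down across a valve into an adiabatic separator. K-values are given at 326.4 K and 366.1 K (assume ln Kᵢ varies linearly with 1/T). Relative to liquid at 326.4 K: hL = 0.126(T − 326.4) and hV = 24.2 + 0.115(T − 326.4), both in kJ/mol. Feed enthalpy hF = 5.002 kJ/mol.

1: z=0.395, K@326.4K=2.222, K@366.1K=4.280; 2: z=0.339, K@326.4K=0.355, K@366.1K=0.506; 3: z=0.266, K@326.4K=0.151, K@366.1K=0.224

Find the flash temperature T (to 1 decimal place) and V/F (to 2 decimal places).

Adiabatic flash: solve Rachford–Rice at each trial T, then check hF = ψ·hV(T) + (1−ψ)·hL(T).
  T = 326.4 K: K = (2.222, 0.355, 0.151), RR gives ψ = 0.042, H_out = 1.022 kJ/mol
  T = 366.1 K: K = (4.280, 0.506, 0.224), RR gives ψ = 0.442, H_out = 15.514 kJ/mol
  T = 346.2 K: K = (3.140, 0.428, 0.186), RR gives ψ = 0.295, H_out = 9.567 kJ/mol
  T = 336.3 K: K = (2.655, 0.391, 0.168), RR gives ψ = 0.191, H_out = 5.846 kJ/mol
  T = 331.4 K: K = (2.434, 0.373, 0.160), RR gives ψ = 0.125, H_out = 3.646 kJ/mol
  T = 333.9 K: K = (2.545, 0.382, 0.164), RR gives ψ = 0.160, H_out = 4.807 kJ/mol
  T = 335.1 K: K = (2.600, 0.386, 0.166), RR gives ψ = 0.176, H_out = 5.335 kJ/mol
Linear interpolation between T = 333.9 (H_out = 4.807) and T = 335.1 (H_out = 5.335) on hF = 5.002 gives T ≈ 334.3 K, at which ψ = 0.17.

T = 334.3 K, V/F = 0.17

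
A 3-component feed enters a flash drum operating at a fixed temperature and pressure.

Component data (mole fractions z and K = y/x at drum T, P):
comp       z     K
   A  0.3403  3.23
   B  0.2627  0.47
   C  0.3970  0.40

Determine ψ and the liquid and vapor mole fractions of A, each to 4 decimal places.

ψ = 0.2985, x_A = 0.2043, y_A = 0.6599

Material balance + equilibrium reduce to Σ zᵢ(Kᵢ−1)/(1+ψ(Kᵢ−1)) = 0.
Feasibility: ΣzᵢKᵢ = 1.3814, Σzᵢ/Kᵢ = 1.6568 — both > 1, two phases present.
Newton iteration, ψ⁰ = 0.5:
  ψ = 0.5000: g = -0.17091, g' = -0.8066 → ψ = 0.2881
  ψ = 0.2881: g = 0.00973, g' = -0.9390 → ψ = 0.2985
Converged at ψ = 0.2985.
Compositions from xᵢ = zᵢ/(1+ψ(Kᵢ−1)), yᵢ = Kᵢxᵢ:
  A: x = 0.2043, y = 0.6599
  B: x = 0.3121, y = 0.1467
  C: x = 0.4836, y = 0.1935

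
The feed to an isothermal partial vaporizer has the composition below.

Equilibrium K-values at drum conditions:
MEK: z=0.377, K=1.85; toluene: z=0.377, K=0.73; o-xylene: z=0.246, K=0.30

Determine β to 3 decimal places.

β = 0.114

Iterate (Newton) starting at β = 0.35:
  β = 0.350: g = -0.0935, g' = -0.407 → β = 0.120
  β = 0.120: g = -0.0024, g' = -0.397 → β = 0.114
Converged at β = 0.114.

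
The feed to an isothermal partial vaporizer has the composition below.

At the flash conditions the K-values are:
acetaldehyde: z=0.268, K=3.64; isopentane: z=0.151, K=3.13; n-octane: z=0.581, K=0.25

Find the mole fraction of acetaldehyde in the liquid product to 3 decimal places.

Iterate (Newton) starting at ψ = 0.56:
  ψ = 0.560: g = -0.3191, g' = -1.418 → ψ = 0.335
  ψ = 0.335: g = -0.0187, g' = -1.342 → ψ = 0.321
Converged at ψ = 0.321.
Compositions from xᵢ = zᵢ/(1+ψ(Kᵢ−1)), yᵢ = Kᵢxᵢ:
  acetaldehyde: x = 0.145, y = 0.528
  isopentane: x = 0.090, y = 0.281
  n-octane: x = 0.765, y = 0.191

x_acetaldehyde = 0.145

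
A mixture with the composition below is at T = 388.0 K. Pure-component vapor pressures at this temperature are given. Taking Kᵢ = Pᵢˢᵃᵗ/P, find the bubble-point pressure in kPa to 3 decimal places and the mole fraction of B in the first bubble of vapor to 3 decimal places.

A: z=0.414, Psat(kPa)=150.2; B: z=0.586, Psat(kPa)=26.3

At the bubble point ψ → 0, so ΣzᵢKᵢ = 1 with Kᵢ = Pᵢˢᵃᵗ/P ⇒ P = ΣzᵢPᵢˢᵃᵗ.
P = 0.414·150.2 + 0.586·26.3 = 77.595 kPa
yᵢ = zᵢPᵢˢᵃᵗ/P ⇒ y_B = 0.586·26.3/77.595 = 0.199

Pbub = 77.595 kPa, y_B = 0.199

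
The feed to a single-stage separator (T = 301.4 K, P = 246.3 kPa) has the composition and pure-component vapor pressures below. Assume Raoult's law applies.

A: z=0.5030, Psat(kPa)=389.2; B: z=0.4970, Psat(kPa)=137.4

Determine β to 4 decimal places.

β = 0.2810

Raoult's law: Kᵢ = Pᵢˢᵃᵗ/P = Pᵢˢᵃᵗ/246.3.
  K_A = 389.2/246.3 = 1.580187, K_B = 137.4/246.3 = 0.557856
Binary case is linear: z₁(K₁−1)(1+β(K₂−1)) + z₂(K₂−1)(1+β(K₁−1)) = 0
⇒ β = [z₁(K₁−1)+z₂(K₂−1)] / [−(K₁−1)(K₂−1)] = 0.07209/0.25653 = 0.2810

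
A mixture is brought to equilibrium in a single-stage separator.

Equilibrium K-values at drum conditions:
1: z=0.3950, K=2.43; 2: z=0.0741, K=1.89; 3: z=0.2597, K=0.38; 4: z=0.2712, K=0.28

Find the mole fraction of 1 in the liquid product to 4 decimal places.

Material balance + equilibrium reduce to Σ zᵢ(Kᵢ−1)/(1+V/F(Kᵢ−1)) = 0.
Feasibility: ΣzᵢKᵢ = 1.2745, Σzᵢ/Kᵢ = 1.8538 — both > 1, two phases present.
Newton–Raphson from V/F = 0.67:
  V/F = 0.6700: g = -0.32289, g' = -1.0506 → V/F = 0.3627
  V/F = 0.3627: g = -0.05017, g' = -0.8075 → V/F = 0.3005
  V/F = 0.3005: g = 0.00004, g' = -0.8114 → V/F = 0.3006
Converged at V/F = 0.3006.
Compositions from xᵢ = zᵢ/(1+V/F(Kᵢ−1)), yᵢ = Kᵢxᵢ:
  1: x = 0.2763, y = 0.6713
  2: x = 0.0585, y = 0.1105
  3: x = 0.3192, y = 0.1213
  4: x = 0.3461, y = 0.0969

x_1 = 0.2763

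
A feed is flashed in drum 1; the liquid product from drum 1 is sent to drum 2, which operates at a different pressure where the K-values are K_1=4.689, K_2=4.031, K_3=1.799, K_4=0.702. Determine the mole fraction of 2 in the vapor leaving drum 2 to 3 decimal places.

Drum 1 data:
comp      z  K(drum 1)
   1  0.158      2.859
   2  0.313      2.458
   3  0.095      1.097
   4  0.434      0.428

y_2 (drum 2) = 0.196

Drum 1:
Let ψ₁ = V/F and solve Σ zᵢ(Kᵢ−1)/(1+ψ₁(Kᵢ−1)) = 0.
Check two-phase: ΣzᵢKᵢ = 1.511 > 1 and Σzᵢ/Kᵢ = 1.283 > 1, so g(0) = 0.511 > 0 and g(1) = -0.283 < 0.
Newton–Raphson from ψ₁ = 0.37:
  ψ₁ = 0.370: g = 0.1645, g' = -0.702 → ψ₁ = 0.604
  ψ₁ = 0.604: g = 0.0102, g' = -0.642 → ψ₁ = 0.620
Converged at ψ₁ = 0.620.
Drum-1 compositions:
  1: x = 0.073, y = 0.210
  2: x = 0.164, y = 0.404
  3: x = 0.090, y = 0.098
  4: x = 0.673, y = 0.288
Drum-2 feed = drum-1 liquid: z₂ = (0.0734, 0.1644, 0.0896, 0.6726).
Drum 2:
Material balance + equilibrium reduce to Σ zᵢ(Kᵢ−1)/(1+ψ₂(Kᵢ−1)) = 0.
Feasibility: ΣzᵢKᵢ = 1.640, Σzᵢ/Kᵢ = 1.064 — both > 1, two phases present.
Newton iteration, ψ₂⁰ = 0.59:
  ψ₂ = 0.590: g = 0.0693, g' = -0.408 → ψ₂ = 0.760
  ψ₂ = 0.760: g = 0.0073, g' = -0.329 → ψ₂ = 0.782
  ψ₂ = 0.782: g = 0.0001, g' = -0.322 → ψ₂ = 0.783
Converged at ψ₂ = 0.783.
  1: x = 0.019, y = 0.089
  2: x = 0.049, y = 0.196
  3: x = 0.055, y = 0.099
  4: x = 0.877, y = 0.616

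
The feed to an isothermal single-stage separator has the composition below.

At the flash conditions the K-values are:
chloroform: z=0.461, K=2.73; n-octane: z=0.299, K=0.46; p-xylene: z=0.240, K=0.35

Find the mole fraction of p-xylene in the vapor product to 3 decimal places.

Newton–Raphson from V/F = 0.32:
  V/F = 0.320: g = 0.1212, g' = -0.861 → V/F = 0.461
  V/F = 0.461: g = 0.0061, g' = -0.788 → V/F = 0.469
Converged at V/F = 0.469.
Compositions from xᵢ = zᵢ/(1+V/F(Kᵢ−1)), yᵢ = Kᵢxᵢ:
  chloroform: x = 0.255, y = 0.695
  n-octane: x = 0.400, y = 0.184
  p-xylene: x = 0.345, y = 0.121

y_p-xylene = 0.121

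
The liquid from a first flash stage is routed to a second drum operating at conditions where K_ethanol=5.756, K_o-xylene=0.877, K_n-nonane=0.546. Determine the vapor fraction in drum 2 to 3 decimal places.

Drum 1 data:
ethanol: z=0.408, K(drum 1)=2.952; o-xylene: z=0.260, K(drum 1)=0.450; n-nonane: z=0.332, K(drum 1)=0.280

V/F (drum 2) = 0.591

Drum 1:
Newton iteration, ψ₁⁰ = 0.5:
  ψ₁ = 0.500: g = -0.1677, g' = -0.968 → ψ₁ = 0.327
  ψ₁ = 0.327: g = -0.0006, g' = -0.991 → ψ₁ = 0.326
Converged at ψ₁ = 0.326.
Drum-1 compositions:
  ethanol: x = 0.249, y = 0.736
  o-xylene: x = 0.317, y = 0.143
  n-nonane: x = 0.434, y = 0.121
Drum-2 feed = drum-1 liquid: z₂ = (0.2493, 0.3168, 0.4339).
Drum 2:
Newton iteration, ψ₂⁰ = 0.31:
  ψ₂ = 0.310: g = 0.2094, g' = -1.047 → ψ₂ = 0.510
  ψ₂ = 0.510: g = 0.0482, g' = -0.637 → ψ₂ = 0.586
  ψ₂ = 0.586: g = 0.0029, g' = -0.565 → ψ₂ = 0.591
Converged at ψ₂ = 0.591.
  ethanol: x = 0.065, y = 0.377
  o-xylene: x = 0.342, y = 0.300
  n-nonane: x = 0.593, y = 0.324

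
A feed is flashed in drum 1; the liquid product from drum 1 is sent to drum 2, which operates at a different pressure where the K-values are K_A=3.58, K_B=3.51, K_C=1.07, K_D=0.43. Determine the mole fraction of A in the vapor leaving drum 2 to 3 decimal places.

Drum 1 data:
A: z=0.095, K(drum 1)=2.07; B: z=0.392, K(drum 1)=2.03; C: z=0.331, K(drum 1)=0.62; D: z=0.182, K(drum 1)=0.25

Drum 1:
Let ψ₁ = V/F and solve Σ zᵢ(Kᵢ−1)/(1+ψ₁(Kᵢ−1)) = 0.
Feasibility: ΣzᵢKᵢ = 1.243, Σzᵢ/Kᵢ = 1.501 — both > 1, two phases present.
Newton–Raphson from ψ₁ = 0.5:
  ψ₁ = 0.500: g = -0.0410, g' = -0.562 → ψ₁ = 0.427
  ψ₁ = 0.427: g = -0.0008, g' = -0.542 → ψ₁ = 0.426
Converged at ψ₁ = 0.426.
Drum-1 compositions:
  A: x = 0.065, y = 0.135
  B: x = 0.273, y = 0.553
  C: x = 0.395, y = 0.245
  D: x = 0.267, y = 0.067
Drum-2 feed = drum-1 liquid: z₂ = (0.0653, 0.2725, 0.3949, 0.2673).
Drum 2:
Let ψ₂ = V/F and solve Σ zᵢ(Kᵢ−1)/(1+ψ₂(Kᵢ−1)) = 0.
Feasibility: ΣzᵢKᵢ = 1.728, Σzᵢ/Kᵢ = 1.087 — both > 1, two phases present.
Newton–Raphson from ψ₂ = 0.5:
  ψ₂ = 0.500: g = 0.1905, g' = -0.592 → ψ₂ = 0.822
  ψ₂ = 0.822: g = 0.0169, g' = -0.537 → ψ₂ = 0.853
Converged at ψ₂ = 0.853.
  A: x = 0.020, y = 0.073
  B: x = 0.087, y = 0.305
  C: x = 0.373, y = 0.399
  D: x = 0.520, y = 0.224

y_A (drum 2) = 0.073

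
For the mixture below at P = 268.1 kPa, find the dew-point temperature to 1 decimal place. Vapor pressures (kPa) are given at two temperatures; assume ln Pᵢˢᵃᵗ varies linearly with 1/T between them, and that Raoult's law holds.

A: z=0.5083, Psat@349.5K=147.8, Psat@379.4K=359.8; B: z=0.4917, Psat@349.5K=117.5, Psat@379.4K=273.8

T = 373.8 K

Dew-point temperature: Σzᵢ·P/Pᵢˢᵃᵗ(T) = 1. Interpolate ln Pᵢˢᵃᵗ = aᵢ + bᵢ/T.
  T = 349.5 K: ΣzᵢP/Pᵢˢᵃᵗ = 2.0439
  T = 379.4 K: ΣzᵢP/Pᵢˢᵃᵗ = 0.8602
  T = 364.4 K: ΣzᵢP/Pᵢˢᵃᵗ = 1.3045
  T = 371.9 K: ΣzᵢP/Pᵢˢᵃᵗ = 1.0548
  T = 375.6 K: ΣzᵢP/Pᵢˢᵃᵗ = 0.9529
  T = 373.8 K: ΣzᵢP/Pᵢˢᵃᵗ = 1.0009
Interpolating between 373.8 K and 375.6 K gives T ≈ 373.8 K.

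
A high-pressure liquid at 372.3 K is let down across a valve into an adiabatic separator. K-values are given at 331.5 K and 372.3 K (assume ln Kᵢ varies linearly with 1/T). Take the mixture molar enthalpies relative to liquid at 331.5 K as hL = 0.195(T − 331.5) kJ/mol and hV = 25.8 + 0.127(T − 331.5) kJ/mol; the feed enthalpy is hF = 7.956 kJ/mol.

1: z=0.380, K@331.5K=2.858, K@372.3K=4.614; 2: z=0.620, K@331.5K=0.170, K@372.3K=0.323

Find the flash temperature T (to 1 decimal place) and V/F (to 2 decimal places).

T = 344.3 K, V/F = 0.22

Adiabatic flash: solve Rachford–Rice at each trial T, then check hF = ψ·hV(T) + (1−ψ)·hL(T).
  T = 331.5 K: K = (2.858, 0.170), RR gives ψ = 0.124, H_out = 3.203 kJ/mol
  T = 372.3 K: K = (4.614, 0.323), RR gives ψ = 0.390, H_out = 16.930 kJ/mol
  T = 351.9 K: K = (3.682, 0.239), RR gives ψ = 0.268, H_out = 10.521 kJ/mol
  T = 341.7 K: K = (3.256, 0.202), RR gives ψ = 0.202, H_out = 7.053 kJ/mol
  T = 346.8 K: K = (3.466, 0.220), RR gives ψ = 0.236, H_out = 8.822 kJ/mol
  T = 344.2 K: K = (3.358, 0.211), RR gives ψ = 0.219, H_out = 7.930 kJ/mol
  T = 345.5 K: K = (3.412, 0.216), RR gives ψ = 0.227, H_out = 8.379 kJ/mol
Linear interpolation between T = 344.2 (H_out = 7.930) and T = 345.5 (H_out = 8.379) on hF = 7.956 gives T ≈ 344.3 K, at which ψ = 0.22.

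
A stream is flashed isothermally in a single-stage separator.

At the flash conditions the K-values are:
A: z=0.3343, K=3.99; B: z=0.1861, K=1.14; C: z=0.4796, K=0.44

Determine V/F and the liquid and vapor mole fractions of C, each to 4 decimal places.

Material balance + equilibrium reduce to Σ zᵢ(Kᵢ−1)/(1+V/F(Kᵢ−1)) = 0.
g(0) = ΣzᵢKᵢ − 1 = 0.7570 and g(1) = 1 − Σzᵢ/Kᵢ = -0.3370, so a root lies in (0, 1).
Iterate (Newton) starting at V/F = 0.65:
  V/F = 0.6500: g = -0.05883, g' = -0.7198 → V/F = 0.5683
  V/F = 0.5683: g = 0.00051, g' = -0.7369 → V/F = 0.5690
Converged at V/F = 0.5690.
Compositions from xᵢ = zᵢ/(1+V/F(Kᵢ−1)), yᵢ = Kᵢxᵢ:
  A: x = 0.1238, y = 0.4938
  B: x = 0.1724, y = 0.1965
  C: x = 0.7039, y = 0.3097

V/F = 0.5690, x_C = 0.7039, y_C = 0.3097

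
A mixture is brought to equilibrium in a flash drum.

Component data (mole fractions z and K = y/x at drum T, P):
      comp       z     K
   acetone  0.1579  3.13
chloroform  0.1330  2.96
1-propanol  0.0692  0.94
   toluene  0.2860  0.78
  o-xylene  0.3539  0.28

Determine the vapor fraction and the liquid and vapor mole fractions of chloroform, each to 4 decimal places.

ψ = 0.2658, x_chloroform = 0.0874, y_chloroform = 0.2588

Material balance + equilibrium reduce to Σ zᵢ(Kᵢ−1)/(1+ψ(Kᵢ−1)) = 0.
g(0) = ΣzᵢKᵢ − 1 = 0.2751 and g(1) = 1 − Σzᵢ/Kᵢ = -0.7996, so a root lies in (0, 1).
Newton iteration, ψ⁰ = 0.58:
  ψ = 0.5800: g = -0.24149, g' = -0.8146 → ψ = 0.2836
  ψ = 0.2836: g = -0.01426, g' = -0.7952 → ψ = 0.2656
  ψ = 0.2656: g = 0.00013, g' = -0.8095 → ψ = 0.2658
Converged at ψ = 0.2658.
Compositions from xᵢ = zᵢ/(1+ψ(Kᵢ−1)), yᵢ = Kᵢxᵢ:
  acetone: x = 0.1008, y = 0.3156
  chloroform: x = 0.0874, y = 0.2588
  1-propanol: x = 0.0703, y = 0.0661
  toluene: x = 0.3038, y = 0.2369
  o-xylene: x = 0.4376, y = 0.1225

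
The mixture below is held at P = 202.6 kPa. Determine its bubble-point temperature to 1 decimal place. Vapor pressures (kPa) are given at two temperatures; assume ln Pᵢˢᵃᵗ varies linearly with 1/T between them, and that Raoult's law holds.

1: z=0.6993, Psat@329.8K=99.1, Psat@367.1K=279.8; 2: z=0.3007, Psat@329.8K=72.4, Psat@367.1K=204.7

T = 357.8 K

Bubble-point temperature: ΣzᵢPᵢˢᵃᵗ(T) = P. Interpolate ln Pᵢˢᵃᵗ = aᵢ + bᵢ/T.
  T = 329.8 K: ΣzᵢPᵢˢᵃᵗ = 91.07 kPa
  T = 367.1 K: ΣzᵢPᵢˢᵃᵗ = 257.22 kPa
  T = 348.5 K: ΣzᵢPᵢˢᵃᵗ = 157.58 kPa
  T = 357.8 K: ΣzᵢPᵢˢᵃᵗ = 202.61 kPa
  T = 353.1 K: ΣzᵢPᵢˢᵃᵗ = 178.74 kPa
  T = 355.5 K: ΣzᵢPᵢˢᵃᵗ = 190.64 kPa
Interpolating between 355.5 K and 357.8 K gives T ≈ 357.8 K.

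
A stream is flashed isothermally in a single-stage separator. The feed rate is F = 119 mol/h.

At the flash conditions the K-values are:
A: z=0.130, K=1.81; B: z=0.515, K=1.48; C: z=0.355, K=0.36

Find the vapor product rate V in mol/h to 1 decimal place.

Rachford–Rice: g(V/F) = Σ zᵢ(Kᵢ−1)/(1+V/F(Kᵢ−1)) = 0.
Check two-phase: ΣzᵢKᵢ = 1.125 > 1 and Σzᵢ/Kᵢ = 1.406 > 1, so g(0) = 0.125 > 0 and g(1) = -0.406 < 0.
Iterate (Newton) starting at V/F = 0.54:
  V/F = 0.540: g = -0.0776, g' = -0.456 → V/F = 0.370
  V/F = 0.370: g = -0.0066, g' = -0.386 → V/F = 0.352
Converged at V/F = 0.352.
Then V = V/F·F = 0.3524·119 = 41.9 mol/h and L = F − V = 77.1 mol/h.

V = 41.9 mol/h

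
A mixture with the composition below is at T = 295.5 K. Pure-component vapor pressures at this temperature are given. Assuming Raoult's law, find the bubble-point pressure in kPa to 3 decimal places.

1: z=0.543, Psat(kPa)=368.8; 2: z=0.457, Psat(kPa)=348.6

Pbub = 359.569 kPa

At the bubble point ψ → 0, so ΣzᵢKᵢ = 1 with Kᵢ = Pᵢˢᵃᵗ/P ⇒ P = ΣzᵢPᵢˢᵃᵗ.
P = 0.543·368.8 + 0.457·348.6 = 359.569 kPa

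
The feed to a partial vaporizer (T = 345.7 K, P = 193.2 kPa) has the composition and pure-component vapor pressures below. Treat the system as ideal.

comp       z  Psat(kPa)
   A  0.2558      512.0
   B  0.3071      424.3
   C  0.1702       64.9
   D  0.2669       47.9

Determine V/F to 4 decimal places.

V/F = 0.4679

Raoult's law: Kᵢ = Pᵢˢᵃᵗ/P = Pᵢˢᵃᵗ/193.2.
  K_A = 512.0/193.2 = 2.650104, K_B = 424.3/193.2 = 2.196170, K_C = 64.9/193.2 = 0.335921, K_D = 47.9/193.2 = 0.247930
Material balance + equilibrium reduce to Σ zᵢ(Kᵢ−1)/(1+V/F(Kᵢ−1)) = 0.
Feasibility: ΣzᵢKᵢ = 1.4757, Σzᵢ/Kᵢ = 1.8195 — both > 1, two phases present.
Newton iteration, V/F⁰ = 0.64:
  V/F = 0.6400: g = -0.17022, g' = -1.0939 → V/F = 0.4844
  V/F = 0.4844: g = -0.01521, g' = -0.9280 → V/F = 0.4680
  V/F = 0.4680: g = -0.00007, g' = -0.9199 → V/F = 0.4679
Converged at V/F = 0.4679.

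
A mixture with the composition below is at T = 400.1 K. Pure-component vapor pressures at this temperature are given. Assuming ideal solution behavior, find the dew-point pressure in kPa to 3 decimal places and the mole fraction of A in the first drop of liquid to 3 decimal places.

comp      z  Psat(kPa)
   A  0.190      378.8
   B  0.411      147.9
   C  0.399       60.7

At the dew point ψ → 1, so Σzᵢ/Kᵢ = 1 with Kᵢ = Pᵢˢᵃᵗ/P ⇒ 1/P = Σzᵢ/Pᵢˢᵃᵗ.
1/P = 0.190/378.8 + 0.411/147.9 + 0.399/60.7 = 0.009854 ⇒ P = 101.484 kPa
xᵢ = zᵢP/Pᵢˢᵃᵗ ⇒ x_A = 0.190·101.484/378.8 = 0.051

Pdew = 101.484 kPa, x_A = 0.051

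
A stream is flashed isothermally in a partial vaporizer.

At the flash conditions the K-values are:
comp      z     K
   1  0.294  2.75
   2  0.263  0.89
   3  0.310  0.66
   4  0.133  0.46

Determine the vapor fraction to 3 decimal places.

Material balance + equilibrium reduce to Σ zᵢ(Kᵢ−1)/(1+ψ(Kᵢ−1)) = 0.
g(0) = ΣzᵢKᵢ − 1 = 0.308 and g(1) = 1 − Σzᵢ/Kᵢ = -0.161, so a root lies in (0, 1).
Newton–Raphson from ψ = 0.66:
  ψ = 0.660: g = -0.0399, g' = -0.351 → ψ = 0.546
  ψ = 0.546: g = 0.0010, g' = -0.371 → ψ = 0.549
Converged at ψ = 0.549.

ψ = 0.549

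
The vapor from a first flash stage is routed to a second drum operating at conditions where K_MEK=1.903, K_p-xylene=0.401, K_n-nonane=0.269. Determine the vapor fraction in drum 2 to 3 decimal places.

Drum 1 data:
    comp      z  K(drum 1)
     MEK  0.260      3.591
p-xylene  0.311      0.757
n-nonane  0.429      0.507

V/F (drum 2) = 0.130

Drum 1:
Newton–Raphson from ψ₁ = 0.5:
  ψ₁ = 0.500: g = -0.0732, g' = -0.539 → ψ₁ = 0.364
  ψ₁ = 0.364: g = 0.0060, g' = -0.639 → ψ₁ = 0.373
  ψ₁ = 0.373: g = 0.0000, g' = -0.630 → ψ₁ = 0.374
Converged at ψ₁ = 0.374.
Drum-1 compositions:
  MEK: x = 0.132, y = 0.474
  p-xylene: x = 0.342, y = 0.259
  n-nonane: x = 0.526, y = 0.267
Drum-2 feed = drum-1 vapor: z₂ = (0.4745, 0.2589, 0.2666).
Drum 2:
Let ψ₂ = V/F and solve Σ zᵢ(Kᵢ−1)/(1+ψ₂(Kᵢ−1)) = 0.
Feasibility: ΣzᵢKᵢ = 1.078, Σzᵢ/Kᵢ = 1.886 — both > 1, two phases present.
Iterate (Newton) starting at ψ₂ = 0.5:
  ψ₂ = 0.500: g = -0.2334, g' = -0.727 → ψ₂ = 0.179
  ψ₂ = 0.179: g = -0.0291, g' = -0.592 → ψ₂ = 0.130
Converged at ψ₂ = 0.130.
  MEK: x = 0.425, y = 0.808
  p-xylene: x = 0.281, y = 0.113
  n-nonane: x = 0.295, y = 0.079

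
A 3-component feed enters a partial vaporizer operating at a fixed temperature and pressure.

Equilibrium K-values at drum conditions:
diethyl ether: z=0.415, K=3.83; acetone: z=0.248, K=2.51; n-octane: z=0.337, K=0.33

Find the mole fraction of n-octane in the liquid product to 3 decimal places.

Newton–Raphson from ψ = 0.61:
  ψ = 0.610: g = 0.2439, g' = -1.033 → ψ = 0.846
  ψ = 0.846: g = -0.0109, g' = -1.204 → ψ = 0.837
Converged at ψ = 0.837.
Compositions from xᵢ = zᵢ/(1+ψ(Kᵢ−1)), yᵢ = Kᵢxᵢ:
  diethyl ether: x = 0.123, y = 0.472
  acetone: x = 0.110, y = 0.275
  n-octane: x = 0.767, y = 0.253

x_n-octane = 0.767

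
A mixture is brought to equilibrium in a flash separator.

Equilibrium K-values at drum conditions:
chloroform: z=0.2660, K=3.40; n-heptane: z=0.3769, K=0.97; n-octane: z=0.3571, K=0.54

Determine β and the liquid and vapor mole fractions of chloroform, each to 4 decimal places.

β = 0.6591, x_chloroform = 0.1030, y_chloroform = 0.3503

Material balance + equilibrium reduce to Σ zᵢ(Kᵢ−1)/(1+β(Kᵢ−1)) = 0.
Feasibility: ΣzᵢKᵢ = 1.4628, Σzᵢ/Kᵢ = 1.1281 — both > 1, two phases present.
Iterate (Newton) starting at β = 0.5:
  β = 0.5000: g = 0.06537, g' = -0.4444 → β = 0.6471
  β = 0.6471: g = 0.00463, g' = -0.3886 → β = 0.6590
  β = 0.6590: g = 0.00002, g' = -0.3858 → β = 0.6591
Converged at β = 0.6591.
Compositions from xᵢ = zᵢ/(1+β(Kᵢ−1)), yᵢ = Kᵢxᵢ:
  chloroform: x = 0.1030, y = 0.3503
  n-heptane: x = 0.3845, y = 0.3730
  n-octane: x = 0.5125, y = 0.2767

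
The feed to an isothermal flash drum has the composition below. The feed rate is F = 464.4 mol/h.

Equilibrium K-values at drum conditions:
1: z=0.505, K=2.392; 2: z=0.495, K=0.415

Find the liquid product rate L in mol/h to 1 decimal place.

Let β = V/F and solve Σ zᵢ(Kᵢ−1)/(1+β(Kᵢ−1)) = 0.
g(0) = ΣzᵢKᵢ − 1 = 0.413 and g(1) = 1 − Σzᵢ/Kᵢ = -0.404, so a root lies in (0, 1).
Binary case is linear: z₁(K₁−1)(1+β(K₂−1)) + z₂(K₂−1)(1+β(K₁−1)) = 0
⇒ β = [z₁(K₁−1)+z₂(K₂−1)] / [−(K₁−1)(K₂−1)] = 0.4134/0.8143 = 0.508
Then V = β·F = 0.5076·464.4 = 235.8 mol/h and L = F − V = 228.6 mol/h.

L = 228.6 mol/h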